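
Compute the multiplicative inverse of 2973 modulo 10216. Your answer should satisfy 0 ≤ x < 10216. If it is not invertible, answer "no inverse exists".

Apply the Euclidean algorithm to 10216 and 2973:
10216 = 3×2973 + 1297
2973 = 2×1297 + 379
1297 = 3×379 + 160
379 = 2×160 + 59
160 = 2×59 + 42
59 = 1×42 + 17
42 = 2×17 + 8
17 = 2×8 + 1
8 = 8×1 + 0
Since gcd(2973, 10216) = 1, back-substitute to write 1 as a combination:
1 = 17 − 2·8
1 = −2·42 + 5·17
1 = 5·59 − 7·42
1 = −7·160 + 19·59
1 = 19·379 − 45·160
1 = −45·1297 + 154·379
1 = 154·2973 − 353·1297
1 = −353·10216 + 1213·2973
So 2973·1213 ≡ 1 (mod 10216).

1213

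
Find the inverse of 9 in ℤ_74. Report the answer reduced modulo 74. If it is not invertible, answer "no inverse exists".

33

gcd(74, 9) by repeated division:
74 = 8*9 + 2
9 = 4*2 + 1
2 = 2*1 + 0
gcd = 1, so the inverse exists. Back-substitute:
1 = 9 − 4·2
1 = −4·74 + 33·9
So 9·33 ≡ 1 (mod 74).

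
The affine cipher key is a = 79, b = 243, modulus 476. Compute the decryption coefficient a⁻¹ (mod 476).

235

gcd(476, 79) by repeated division:
476 = 6*79 + 2
79 = 39*2 + 1
2 = 2*1 + 0
gcd = 1, so the inverse exists. Back-substitute:
1 = 79 − 39·2
1 = −39·476 + 235·79
So 79·235 ≡ 1 (mod 476).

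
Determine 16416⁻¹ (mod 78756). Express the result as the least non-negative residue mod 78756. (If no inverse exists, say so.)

Compute gcd(16416, 78756):
78756 = 4*16416 + 13092
16416 = 1*13092 + 3324
13092 = 3*3324 + 3120
3324 = 1*3120 + 204
3120 = 15*204 + 60
204 = 3*60 + 24
60 = 2*24 + 12
24 = 2*12 + 0
The gcd is 12, not 1, hence no inverse exists.

no inverse exists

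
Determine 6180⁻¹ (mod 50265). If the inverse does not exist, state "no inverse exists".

no inverse exists

Euclidean algorithm on 50265, 6180:
50265 = 8×6180 + 825
6180 = 7×825 + 405
825 = 2×405 + 15
405 = 27×15 + 0
gcd(6180, 50265) = 15 ≠ 1, so 6180 has no multiplicative inverse modulo 50265.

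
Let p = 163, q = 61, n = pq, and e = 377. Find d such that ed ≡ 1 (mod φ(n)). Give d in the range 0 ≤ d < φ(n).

φ(n) = (p−1)(q−1) = 162·60 = 9720.
Need d with 377·d ≡ 1 (mod 9720). Apply the extended Euclidean algorithm:
9720 = 25*377 + 295
377 = 1*295 + 82
295 = 3*82 + 49
82 = 1*49 + 33
49 = 1*33 + 16
33 = 2*16 + 1
16 = 16*1 + 0
Back-substitute:
1 = 33 − 2·16
1 = −2·49 + 3·33
1 = 3·82 − 5·49
1 = −5·295 + 18·82
1 = 18·377 − 23·295
1 = −23·9720 + 593·377
So 377·593 ≡ 1 (mod 9720), hence d = 593.

593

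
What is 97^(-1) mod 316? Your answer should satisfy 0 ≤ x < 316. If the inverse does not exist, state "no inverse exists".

Run Euclid on (316, 97):
316 = 3×97 + 25
97 = 3×25 + 22
25 = 1×22 + 3
22 = 7×3 + 1
3 = 3×1 + 0
The gcd is 1. Working backward:
1 = 22 − 7·3
1 = −7·25 + 8·22
1 = 8·97 − 31·25
1 = −31·316 + 101·97
So 97·101 ≡ 1 (mod 316).

101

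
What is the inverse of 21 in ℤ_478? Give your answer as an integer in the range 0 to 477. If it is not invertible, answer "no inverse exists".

387

Run Euclid on (478, 21):
478 = 22·21 + 16
21 = 1·16 + 5
16 = 3·5 + 1
5 = 5·1 + 0
The gcd is 1. Working backward:
1 = 16 − 3·5
1 = −3·21 + 4·16
1 = 4·478 − 91·21
Hence 21⁻¹ ≡ -91 ≡ 387 (mod 478).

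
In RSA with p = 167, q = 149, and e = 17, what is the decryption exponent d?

15897

φ(n) = (p−1)(q−1) = 166·148 = 24568.
Need d with 17·d ≡ 1 (mod 24568). Apply the extended Euclidean algorithm:
24568 = 1445·17 + 3
17 = 5·3 + 2
3 = 1·2 + 1
2 = 2·1 + 0
Back-substitute:
1 = 3 − 2
1 = −17 + 6·3
1 = 6·24568 − 8671·17
So 17·(-8671) ≡ 1 (mod 24568), hence d ≡ -8671 ≡ 15897 (mod 24568).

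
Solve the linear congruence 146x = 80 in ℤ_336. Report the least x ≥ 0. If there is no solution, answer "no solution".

First find gcd(146, 336):
336 = 2×146 + 44
146 = 3×44 + 14
44 = 3×14 + 2
14 = 7×2 + 0
gcd = 2 and 2 | 80, so solutions exist. Divide through by 2: 73x ≡ 40 (mod 168).
Now find 73⁻¹ mod 168:
168 = 2·73 + 22
73 = 3·22 + 7
22 = 3·7 + 1
7 = 7·1 + 0
Back-substitute:
1 = 22 − 3·7
1 = −3·73 + 10·22
1 = 10·168 − 23·73
So 73·(-23) ≡ 1 (mod 168), i.e. 73⁻¹ ≡ 145.
Then x ≡ 145·40 ≡ 88 (mod 168); the smallest non-negative solution is x = 88.

88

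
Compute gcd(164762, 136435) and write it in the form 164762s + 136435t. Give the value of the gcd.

13

Repeated division:
164762 = 1·136435 + 28327
136435 = 4·28327 + 23127
28327 = 1·23127 + 5200
23127 = 4·5200 + 2327
5200 = 2·2327 + 546
2327 = 4·546 + 143
546 = 3·143 + 117
143 = 1·117 + 26
117 = 4·26 + 13
26 = 2·13 + 0
gcd(164762, 136435) = 13.
Express as a combination:
13 = 117 − 4·26
13 = −4·143 + 5·117
13 = 5·546 − 19·143
13 = −19·2327 + 81·546
13 = 81·5200 − 181·2327
13 = −181·23127 + 805·5200
13 = 805·28327 − 986·23127
13 = −986·136435 + 4749·28327
13 = 4749·164762 − 5735·136435
So 13 = (4749)·164762 + (-5735)·136435.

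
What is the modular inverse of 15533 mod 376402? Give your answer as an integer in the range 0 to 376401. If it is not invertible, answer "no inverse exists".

109167

Extended Euclidean algorithm:
376402 = 24×15533 + 3610
15533 = 4×3610 + 1093
3610 = 3×1093 + 331
1093 = 3×331 + 100
331 = 3×100 + 31
100 = 3×31 + 7
31 = 4×7 + 3
7 = 2×3 + 1
3 = 3×1 + 0
The gcd is 1. Working backward:
1 = 7 − 2·3
1 = −2·31 + 9·7
1 = 9·100 − 29·31
1 = −29·331 + 96·100
1 = 96·1093 − 317·331
1 = −317·3610 + 1047·1093
1 = 1047·15533 − 4505·3610
1 = −4505·376402 + 109167·15533
So 15533·109167 ≡ 1 (mod 376402).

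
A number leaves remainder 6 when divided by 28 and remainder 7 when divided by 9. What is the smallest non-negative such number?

34

Write x = 6 + 28·k. Then 28·k ≡ 7 − 6 ≡ 1 (mod 9).
Need 28⁻¹ mod 9. Extended Euclid on (9, 1):
9 = 9·1 + 0
28⁻¹ ≡ 1 (mod 9), so k ≡ 1·1 ≡ 1 (mod 9).
x = 6 + 28·1 = 34.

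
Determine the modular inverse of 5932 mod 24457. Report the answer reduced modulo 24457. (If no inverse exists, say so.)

Extended Euclidean algorithm:
24457 = 4·5932 + 729
5932 = 8·729 + 100
729 = 7·100 + 29
100 = 3·29 + 13
29 = 2·13 + 3
13 = 4·3 + 1
3 = 3·1 + 0
Since gcd(5932, 24457) = 1, back-substitute to write 1 as a combination:
1 = 13 − 4·3
1 = −4·29 + 9·13
1 = 9·100 − 31·29
1 = −31·729 + 226·100
1 = 226·5932 − 1839·729
1 = −1839·24457 + 7582·5932
So 5932·7582 ≡ 1 (mod 24457).

7582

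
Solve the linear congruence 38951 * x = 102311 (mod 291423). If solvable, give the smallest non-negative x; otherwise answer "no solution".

1903

First find gcd(38951, 291423):
291423 = 7*38951 + 18766
38951 = 2*18766 + 1419
18766 = 13*1419 + 319
1419 = 4*319 + 143
319 = 2*143 + 33
143 = 4*33 + 11
33 = 3*11 + 0
gcd = 11 and 11 | 102311, so solutions exist. Divide through by 11: 3541x ≡ 9301 (mod 26493).
Now find 3541⁻¹ mod 26493:
26493 = 7·3541 + 1706
3541 = 2·1706 + 129
1706 = 13·129 + 29
129 = 4·29 + 13
29 = 2·13 + 3
13 = 4·3 + 1
3 = 3·1 + 0
Back-substitute:
1 = 13 − 4·3
1 = −4·29 + 9·13
1 = 9·129 − 40·29
1 = −40·1706 + 529·129
1 = 529·3541 − 1098·1706
1 = −1098·26493 + 8215·3541
So 3541⁻¹ ≡ 8215 (mod 26493).
Then x ≡ 8215·9301 ≡ 1903 (mod 26493); the smallest non-negative solution is x = 1903.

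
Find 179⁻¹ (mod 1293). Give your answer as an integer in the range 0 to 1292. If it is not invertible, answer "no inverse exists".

614

gcd(1293, 179) by repeated division:
1293 = 7×179 + 40
179 = 4×40 + 19
40 = 2×19 + 2
19 = 9×2 + 1
2 = 2×1 + 0
The gcd is 1. Working backward:
1 = 19 − 9·2
1 = −9·40 + 19·19
1 = 19·179 − 85·40
1 = −85·1293 + 614·179
So 179·614 ≡ 1 (mod 1293).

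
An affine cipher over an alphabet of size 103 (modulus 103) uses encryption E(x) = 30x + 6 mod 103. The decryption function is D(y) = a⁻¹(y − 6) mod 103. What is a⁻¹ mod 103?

79

gcd(103, 30) by repeated division:
103 = 3·30 + 13
30 = 2·13 + 4
13 = 3·4 + 1
4 = 4·1 + 0
Since gcd(30, 103) = 1, back-substitute to write 1 as a combination:
1 = 13 − 3·4
1 = −3·30 + 7·13
1 = 7·103 − 24·30
Hence 30⁻¹ ≡ -24 ≡ 79 (mod 103).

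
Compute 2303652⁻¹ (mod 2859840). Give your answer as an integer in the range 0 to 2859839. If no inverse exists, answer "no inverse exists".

no inverse exists

Euclidean algorithm on 2859840, 2303652:
2859840 = 1·2303652 + 556188
2303652 = 4·556188 + 78900
556188 = 7·78900 + 3888
78900 = 20·3888 + 1140
3888 = 3·1140 + 468
1140 = 2·468 + 204
468 = 2·204 + 60
204 = 3·60 + 24
60 = 2·24 + 12
24 = 2·12 + 0
The gcd is 12, not 1, hence no inverse exists.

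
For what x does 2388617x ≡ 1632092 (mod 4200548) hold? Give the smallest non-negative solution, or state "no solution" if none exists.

77332

First find gcd(2388617, 4200548):
4200548 = 1*2388617 + 1811931
2388617 = 1*1811931 + 576686
1811931 = 3*576686 + 81873
576686 = 7*81873 + 3575
81873 = 22*3575 + 3223
3575 = 1*3223 + 352
3223 = 9*352 + 55
352 = 6*55 + 22
55 = 2*22 + 11
22 = 2*11 + 0
gcd = 11 and 11 | 1632092, so solutions exist. Divide through by 11: 217147x ≡ 148372 (mod 381868).
Now find 217147⁻¹ mod 381868:
381868 = 1×217147 + 164721
217147 = 1×164721 + 52426
164721 = 3×52426 + 7443
52426 = 7×7443 + 325
7443 = 22×325 + 293
325 = 1×293 + 32
293 = 9×32 + 5
32 = 6×5 + 2
5 = 2×2 + 1
2 = 2×1 + 0
Back-substitute:
1 = 5 − 2·2
1 = −2·32 + 13·5
1 = 13·293 − 119·32
1 = −119·325 + 132·293
1 = 132·7443 − 3023·325
1 = −3023·52426 + 21293·7443
1 = 21293·164721 − 66902·52426
1 = −66902·217147 + 88195·164721
1 = 88195·381868 − 155097·217147
So 217147·(-155097) ≡ 1 (mod 381868), i.e. 217147⁻¹ ≡ 226771.
Then x ≡ 226771·148372 ≡ 77332 (mod 381868); the smallest non-negative solution is x = 77332.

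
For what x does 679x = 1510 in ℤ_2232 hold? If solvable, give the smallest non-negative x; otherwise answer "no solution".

First find gcd(679, 2232):
2232 = 3·679 + 195
679 = 3·195 + 94
195 = 2·94 + 7
94 = 13·7 + 3
7 = 2·3 + 1
3 = 3·1 + 0
gcd = 1, so a unique solution mod 2232 exists.
Back-substitute for the Bézout coefficients:
1 = 7 − 2·3
1 = −2·94 + 27·7
1 = 27·195 − 56·94
1 = −56·679 + 195·195
1 = 195·2232 − 641·679
So 679·(-641) ≡ 1 (mod 2232), giving 679⁻¹ ≡ 1591.
x ≡ 679⁻¹·1510 ≡ 1591·1510 ≡ 778 (mod 2232).

778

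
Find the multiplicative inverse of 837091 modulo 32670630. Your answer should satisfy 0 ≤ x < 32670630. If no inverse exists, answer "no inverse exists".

gcd(32670630, 837091) by repeated division:
32670630 = 39·837091 + 24081
837091 = 34·24081 + 18337
24081 = 1·18337 + 5744
18337 = 3·5744 + 1105
5744 = 5·1105 + 219
1105 = 5·219 + 10
219 = 21·10 + 9
10 = 1·9 + 1
9 = 9·1 + 0
gcd = 1, so the inverse exists. Back-substitute:
1 = 10 − 9
1 = −219 + 22·10
1 = 22·1105 − 111·219
1 = −111·5744 + 577·1105
1 = 577·18337 − 1842·5744
1 = −1842·24081 + 2419·18337
1 = 2419·837091 − 84088·24081
1 = −84088·32670630 + 3281851·837091
So 837091·3281851 ≡ 1 (mod 32670630).

3281851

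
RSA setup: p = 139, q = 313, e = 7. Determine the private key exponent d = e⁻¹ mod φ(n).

6151

φ(n) = (p−1)(q−1) = 138·312 = 43056.
Need d with 7·d ≡ 1 (mod 43056). Apply the extended Euclidean algorithm:
43056 = 6150·7 + 6
7 = 1·6 + 1
6 = 6·1 + 0
Back-substitute:
1 = 7 − 6
1 = −43056 + 6151·7
So 7·6151 ≡ 1 (mod 43056), hence d = 6151.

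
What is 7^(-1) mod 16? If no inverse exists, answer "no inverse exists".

7

Apply the Euclidean algorithm to 16 and 7:
16 = 2·7 + 2
7 = 3·2 + 1
2 = 2·1 + 0
Since gcd(7, 16) = 1, back-substitute to write 1 as a combination:
1 = 7 − 3·2
1 = −3·16 + 7·7
So 7·7 ≡ 1 (mod 16).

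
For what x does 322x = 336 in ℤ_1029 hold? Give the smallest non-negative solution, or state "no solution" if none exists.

33

First find gcd(322, 1029):
1029 = 3×322 + 63
322 = 5×63 + 7
63 = 9×7 + 0
gcd = 7 and 7 | 336, so solutions exist. Divide through by 7: 46x ≡ 48 (mod 147).
Now find 46⁻¹ mod 147:
147 = 3×46 + 9
46 = 5×9 + 1
9 = 9×1 + 0
Back-substitute:
1 = 46 − 5·9
1 = −5·147 + 16·46
So 46⁻¹ ≡ 16 (mod 147).
Then x ≡ 16·48 ≡ 33 (mod 147); the smallest non-negative solution is x = 33.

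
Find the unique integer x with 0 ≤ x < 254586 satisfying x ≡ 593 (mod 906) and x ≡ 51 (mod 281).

Write x = 593 + 906·k. Then 906·k ≡ 51 − 593 ≡ 20 (mod 281).
Need 906⁻¹ mod 281. Extended Euclid on (281, 63):
281 = 4·63 + 29
63 = 2·29 + 5
29 = 5·5 + 4
5 = 1·4 + 1
4 = 4·1 + 0
Back-substitute:
1 = 5 − 4
1 = −29 + 6·5
1 = 6·63 − 13·29
1 = −13·281 + 58·63
906⁻¹ ≡ 58 (mod 281), so k ≡ 58·20 ≡ 36 (mod 281).
x = 593 + 906·36 = 33209.

33209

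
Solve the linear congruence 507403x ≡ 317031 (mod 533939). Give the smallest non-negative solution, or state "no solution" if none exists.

First find gcd(507403, 533939):
533939 = 1×507403 + 26536
507403 = 19×26536 + 3219
26536 = 8×3219 + 784
3219 = 4×784 + 83
784 = 9×83 + 37
83 = 2×37 + 9
37 = 4×9 + 1
9 = 9×1 + 0
gcd = 1, so a unique solution mod 533939 exists.
Back-substitute for the Bézout coefficients:
1 = 37 − 4·9
1 = −4·83 + 9·37
1 = 9·784 − 85·83
1 = −85·3219 + 349·784
1 = 349·26536 − 2877·3219
1 = −2877·507403 + 55012·26536
1 = 55012·533939 − 57889·507403
So 507403·(-57889) ≡ 1 (mod 533939), giving 507403⁻¹ ≡ 476050.
x ≡ 507403⁻¹·317031 ≡ 476050·317031 ≡ 477688 (mod 533939).

477688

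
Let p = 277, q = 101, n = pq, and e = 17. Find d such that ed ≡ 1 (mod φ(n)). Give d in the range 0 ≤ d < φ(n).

24353

φ(n) = (p−1)(q−1) = 276·100 = 27600.
Need d with 17·d ≡ 1 (mod 27600). Apply the extended Euclidean algorithm:
27600 = 1623×17 + 9
17 = 1×9 + 8
9 = 1×8 + 1
8 = 8×1 + 0
Back-substitute:
1 = 9 − 8
1 = −17 + 2·9
1 = 2·27600 − 3247·17
So 17·(-3247) ≡ 1 (mod 27600), hence d ≡ -3247 ≡ 24353 (mod 27600).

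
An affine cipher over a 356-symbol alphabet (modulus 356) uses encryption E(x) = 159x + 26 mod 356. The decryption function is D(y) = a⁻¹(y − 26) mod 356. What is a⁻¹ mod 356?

103

Extended Euclidean algorithm:
356 = 2*159 + 38
159 = 4*38 + 7
38 = 5*7 + 3
7 = 2*3 + 1
3 = 3*1 + 0
Since gcd(159, 356) = 1, back-substitute to write 1 as a combination:
1 = 7 − 2·3
1 = −2·38 + 11·7
1 = 11·159 − 46·38
1 = −46·356 + 103·159
So 159·103 ≡ 1 (mod 356).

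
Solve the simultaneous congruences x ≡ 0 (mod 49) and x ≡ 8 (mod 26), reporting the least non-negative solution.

294

Write x = 0 + 49·k. Then 49·k ≡ 8 − 0 ≡ 8 (mod 26).
Need 49⁻¹ mod 26. Extended Euclid on (26, 23):
26 = 1×23 + 3
23 = 7×3 + 2
3 = 1×2 + 1
2 = 2×1 + 0
Back-substitute:
1 = 3 − 2
1 = −23 + 8·3
1 = 8·26 − 9·23
49⁻¹ ≡ 17 (mod 26), so k ≡ 17·8 ≡ 6 (mod 26).
x = 0 + 49·6 = 294.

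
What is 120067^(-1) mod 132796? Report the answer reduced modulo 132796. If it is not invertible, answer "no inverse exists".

gcd(132796, 120067) by repeated division:
132796 = 1·120067 + 12729
120067 = 9·12729 + 5506
12729 = 2·5506 + 1717
5506 = 3·1717 + 355
1717 = 4·355 + 297
355 = 1·297 + 58
297 = 5·58 + 7
58 = 8·7 + 2
7 = 3·2 + 1
2 = 2·1 + 0
Since gcd(120067, 132796) = 1, back-substitute to write 1 as a combination:
1 = 7 − 3·2
1 = −3·58 + 25·7
1 = 25·297 − 128·58
1 = −128·355 + 153·297
1 = 153·1717 − 740·355
1 = −740·5506 + 2373·1717
1 = 2373·12729 − 5486·5506
1 = −5486·120067 + 51747·12729
1 = 51747·132796 − 57233·120067
Thus 120067·(-57233) ≡ 1 (mod 132796); reducing, -57233 mod 132796 = 75563.

75563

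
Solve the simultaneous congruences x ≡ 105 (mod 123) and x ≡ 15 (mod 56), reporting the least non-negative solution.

Write x = 105 + 123·k. Then 123·k ≡ 15 − 105 ≡ 22 (mod 56).
Need 123⁻¹ mod 56. Extended Euclid on (56, 11):
56 = 5*11 + 1
11 = 11*1 + 0
Back-substitute:
1 = 56 − 5·11
123⁻¹ ≡ 51 (mod 56), so k ≡ 51·22 ≡ 2 (mod 56).
x = 105 + 123·2 = 351.

351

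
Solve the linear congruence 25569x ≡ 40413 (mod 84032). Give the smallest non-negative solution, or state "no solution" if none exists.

First find gcd(25569, 84032):
84032 = 3·25569 + 7325
25569 = 3·7325 + 3594
7325 = 2·3594 + 137
3594 = 26·137 + 32
137 = 4·32 + 9
32 = 3·9 + 5
9 = 1·5 + 4
5 = 1·4 + 1
4 = 4·1 + 0
gcd = 1, so a unique solution mod 84032 exists.
Back-substitute for the Bézout coefficients:
1 = 5 − 4
1 = −9 + 2·5
1 = 2·32 − 7·9
1 = −7·137 + 30·32
1 = 30·3594 − 787·137
1 = −787·7325 + 1604·3594
1 = 1604·25569 − 5599·7325
1 = −5599·84032 + 18401·25569
So 25569·(18401) ≡ 1 (mod 84032), giving 25569⁻¹ ≡ 18401.
x ≡ 25569⁻¹·40413 ≡ 18401·40413 ≡ 40445 (mod 84032).

40445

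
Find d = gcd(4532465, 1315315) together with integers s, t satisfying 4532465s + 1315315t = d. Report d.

5

Repeated division:
4532465 = 3*1315315 + 586520
1315315 = 2*586520 + 142275
586520 = 4*142275 + 17420
142275 = 8*17420 + 2915
17420 = 5*2915 + 2845
2915 = 1*2845 + 70
2845 = 40*70 + 45
70 = 1*45 + 25
45 = 1*25 + 20
25 = 1*20 + 5
20 = 4*5 + 0
gcd(4532465, 1315315) = 5.
Back-substituting:
5 = 25 − 20
5 = −45 + 2·25
5 = 2·70 − 3·45
5 = −3·2845 + 122·70
5 = 122·2915 − 125·2845
5 = −125·17420 + 747·2915
5 = 747·142275 − 6101·17420
5 = −6101·586520 + 25151·142275
5 = 25151·1315315 − 56403·586520
5 = −56403·4532465 + 194360·1315315
So 5 = (-56403)·4532465 + (194360)·1315315.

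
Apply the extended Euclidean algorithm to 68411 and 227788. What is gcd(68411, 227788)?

1

Euclidean algorithm:
227788 = 3*68411 + 22555
68411 = 3*22555 + 746
22555 = 30*746 + 175
746 = 4*175 + 46
175 = 3*46 + 37
46 = 1*37 + 9
37 = 4*9 + 1
9 = 9*1 + 0
gcd(68411, 227788) = 1.
Back-substituting:
1 = 37 − 4·9
1 = −4·46 + 5·37
1 = 5·175 − 19·46
1 = −19·746 + 81·175
1 = 81·22555 − 2449·746
1 = −2449·68411 + 7428·22555
1 = 7428·227788 − 24733·68411
So 1 = (7428)·227788 + (-24733)·68411.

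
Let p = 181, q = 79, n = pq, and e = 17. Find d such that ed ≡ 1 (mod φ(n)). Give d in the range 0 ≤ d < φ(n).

φ(n) = (p−1)(q−1) = 180·78 = 14040.
Need d with 17·d ≡ 1 (mod 14040). Apply the extended Euclidean algorithm:
14040 = 825*17 + 15
17 = 1*15 + 2
15 = 7*2 + 1
2 = 2*1 + 0
Back-substitute:
1 = 15 − 7·2
1 = −7·17 + 8·15
1 = 8·14040 − 6607·17
So 17·(-6607) ≡ 1 (mod 14040), hence d ≡ -6607 ≡ 7433 (mod 14040).

7433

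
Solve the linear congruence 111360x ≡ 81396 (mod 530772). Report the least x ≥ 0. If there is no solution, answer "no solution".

First find gcd(111360, 530772):
530772 = 4×111360 + 85332
111360 = 1×85332 + 26028
85332 = 3×26028 + 7248
26028 = 3×7248 + 4284
7248 = 1×4284 + 2964
4284 = 1×2964 + 1320
2964 = 2×1320 + 324
1320 = 4×324 + 24
324 = 13×24 + 12
24 = 2×12 + 0
gcd = 12 and 12 | 81396, so solutions exist. Divide through by 12: 9280x ≡ 6783 (mod 44231).
Now find 9280⁻¹ mod 44231:
44231 = 4×9280 + 7111
9280 = 1×7111 + 2169
7111 = 3×2169 + 604
2169 = 3×604 + 357
604 = 1×357 + 247
357 = 1×247 + 110
247 = 2×110 + 27
110 = 4×27 + 2
27 = 13×2 + 1
2 = 2×1 + 0
Back-substitute:
1 = 27 − 13·2
1 = −13·110 + 53·27
1 = 53·247 − 119·110
1 = −119·357 + 172·247
1 = 172·604 − 291·357
1 = −291·2169 + 1045·604
1 = 1045·7111 − 3426·2169
1 = −3426·9280 + 4471·7111
1 = 4471·44231 − 21310·9280
So 9280·(-21310) ≡ 1 (mod 44231), i.e. 9280⁻¹ ≡ 22921.
Then x ≡ 22921·6783 ≡ 1178 (mod 44231); the smallest non-negative solution is x = 1178.

1178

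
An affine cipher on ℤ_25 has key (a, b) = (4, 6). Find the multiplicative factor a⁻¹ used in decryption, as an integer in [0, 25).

19

Apply the Euclidean algorithm to 25 and 4:
25 = 6·4 + 1
4 = 4·1 + 0
gcd = 1, so the inverse exists. Back-substitute:
1 = 25 − 6·4
So 4·(-6) ≡ 1 (mod 25), and -6 ≡ 19 (mod 25).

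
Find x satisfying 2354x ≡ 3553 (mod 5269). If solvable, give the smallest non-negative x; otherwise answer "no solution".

147

First find gcd(2354, 5269):
5269 = 2*2354 + 561
2354 = 4*561 + 110
561 = 5*110 + 11
110 = 10*11 + 0
gcd = 11 and 11 | 3553, so solutions exist. Divide through by 11: 214x ≡ 323 (mod 479).
Now find 214⁻¹ mod 479:
479 = 2*214 + 51
214 = 4*51 + 10
51 = 5*10 + 1
10 = 10*1 + 0
Back-substitute:
1 = 51 − 5·10
1 = −5·214 + 21·51
1 = 21·479 − 47·214
So 214·(-47) ≡ 1 (mod 479), i.e. 214⁻¹ ≡ 432.
Then x ≡ 432·323 ≡ 147 (mod 479); the smallest non-negative solution is x = 147.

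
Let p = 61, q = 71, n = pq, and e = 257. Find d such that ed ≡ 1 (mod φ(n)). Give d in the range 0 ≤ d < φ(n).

φ(n) = (p−1)(q−1) = 60·70 = 4200.
Need d with 257·d ≡ 1 (mod 4200). Apply the extended Euclidean algorithm:
4200 = 16*257 + 88
257 = 2*88 + 81
88 = 1*81 + 7
81 = 11*7 + 4
7 = 1*4 + 3
4 = 1*3 + 1
3 = 3*1 + 0
Back-substitute:
1 = 4 − 3
1 = −7 + 2·4
1 = 2·81 − 23·7
1 = −23·88 + 25·81
1 = 25·257 − 73·88
1 = −73·4200 + 1193·257
So 257·1193 ≡ 1 (mod 4200), hence d = 1193.

1193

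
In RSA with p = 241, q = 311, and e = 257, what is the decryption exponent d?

φ(n) = (p−1)(q−1) = 240·310 = 74400.
Need d with 257·d ≡ 1 (mod 74400). Apply the extended Euclidean algorithm:
74400 = 289×257 + 127
257 = 2×127 + 3
127 = 42×3 + 1
3 = 3×1 + 0
Back-substitute:
1 = 127 − 42·3
1 = −42·257 + 85·127
1 = 85·74400 − 24607·257
So 257·(-24607) ≡ 1 (mod 74400), hence d ≡ -24607 ≡ 49793 (mod 74400).

49793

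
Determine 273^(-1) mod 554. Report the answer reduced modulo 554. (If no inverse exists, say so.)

69

Apply the Euclidean algorithm to 554 and 273:
554 = 2*273 + 8
273 = 34*8 + 1
8 = 8*1 + 0
gcd = 1, so the inverse exists. Back-substitute:
1 = 273 − 34·8
1 = −34·554 + 69·273
So 273·69 ≡ 1 (mod 554).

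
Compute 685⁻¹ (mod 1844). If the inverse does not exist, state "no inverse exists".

1241

Extended Euclidean algorithm:
1844 = 2·685 + 474
685 = 1·474 + 211
474 = 2·211 + 52
211 = 4·52 + 3
52 = 17·3 + 1
3 = 3·1 + 0
The gcd is 1. Working backward:
1 = 52 − 17·3
1 = −17·211 + 69·52
1 = 69·474 − 155·211
1 = −155·685 + 224·474
1 = 224·1844 − 603·685
Hence 685⁻¹ ≡ -603 ≡ 1241 (mod 1844).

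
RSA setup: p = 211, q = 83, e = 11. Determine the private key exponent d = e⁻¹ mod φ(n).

φ(n) = (p−1)(q−1) = 210·82 = 17220.
Need d with 11·d ≡ 1 (mod 17220). Apply the extended Euclidean algorithm:
17220 = 1565×11 + 5
11 = 2×5 + 1
5 = 5×1 + 0
Back-substitute:
1 = 11 − 2·5
1 = −2·17220 + 3131·11
So 11·3131 ≡ 1 (mod 17220), hence d = 3131.

3131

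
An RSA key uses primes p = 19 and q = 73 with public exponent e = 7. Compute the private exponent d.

1111

φ(n) = (p−1)(q−1) = 18·72 = 1296.
Need d with 7·d ≡ 1 (mod 1296). Apply the extended Euclidean algorithm:
1296 = 185·7 + 1
7 = 7·1 + 0
Back-substitute:
1 = 1296 − 185·7
So 7·(-185) ≡ 1 (mod 1296), hence d ≡ -185 ≡ 1111 (mod 1296).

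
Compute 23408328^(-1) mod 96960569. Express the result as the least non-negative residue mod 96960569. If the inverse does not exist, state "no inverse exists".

32055917

Apply the Euclidean algorithm to 96960569 and 23408328:
96960569 = 4*23408328 + 3327257
23408328 = 7*3327257 + 117529
3327257 = 28*117529 + 36445
117529 = 3*36445 + 8194
36445 = 4*8194 + 3669
8194 = 2*3669 + 856
3669 = 4*856 + 245
856 = 3*245 + 121
245 = 2*121 + 3
121 = 40*3 + 1
3 = 3*1 + 0
gcd = 1, so the inverse exists. Back-substitute:
1 = 121 − 40·3
1 = −40·245 + 81·121
1 = 81·856 − 283·245
1 = −283·3669 + 1213·856
1 = 1213·8194 − 2709·3669
1 = −2709·36445 + 12049·8194
1 = 12049·117529 − 38856·36445
1 = −38856·3327257 + 1100017·117529
1 = 1100017·23408328 − 7738975·3327257
1 = −7738975·96960569 + 32055917·23408328
So 23408328·32055917 ≡ 1 (mod 96960569).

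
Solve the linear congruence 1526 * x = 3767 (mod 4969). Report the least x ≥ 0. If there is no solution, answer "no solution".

First find gcd(1526, 4969):
4969 = 3×1526 + 391
1526 = 3×391 + 353
391 = 1×353 + 38
353 = 9×38 + 11
38 = 3×11 + 5
11 = 2×5 + 1
5 = 5×1 + 0
gcd = 1, so a unique solution mod 4969 exists.
Back-substitute for the Bézout coefficients:
1 = 11 − 2·5
1 = −2·38 + 7·11
1 = 7·353 − 65·38
1 = −65·391 + 72·353
1 = 72·1526 − 281·391
1 = −281·4969 + 915·1526
So 1526·(915) ≡ 1 (mod 4969), giving 1526⁻¹ ≡ 915.
x ≡ 1526⁻¹·3767 ≡ 915·3767 ≡ 3288 (mod 4969).

3288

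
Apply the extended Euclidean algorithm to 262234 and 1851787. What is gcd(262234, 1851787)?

7

Repeated division:
1851787 = 7*262234 + 16149
262234 = 16*16149 + 3850
16149 = 4*3850 + 749
3850 = 5*749 + 105
749 = 7*105 + 14
105 = 7*14 + 7
14 = 2*7 + 0
gcd(262234, 1851787) = 7.
Working backward:
7 = 105 − 7·14
7 = −7·749 + 50·105
7 = 50·3850 − 257·749
7 = −257·16149 + 1078·3850
7 = 1078·262234 − 17505·16149
7 = −17505·1851787 + 123613·262234
So 7 = (-17505)·1851787 + (123613)·262234.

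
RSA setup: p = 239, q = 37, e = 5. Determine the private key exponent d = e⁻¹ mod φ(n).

5141

φ(n) = (p−1)(q−1) = 238·36 = 8568.
Need d with 5·d ≡ 1 (mod 8568). Apply the extended Euclidean algorithm:
8568 = 1713×5 + 3
5 = 1×3 + 2
3 = 1×2 + 1
2 = 2×1 + 0
Back-substitute:
1 = 3 − 2
1 = −5 + 2·3
1 = 2·8568 − 3427·5
So 5·(-3427) ≡ 1 (mod 8568), hence d ≡ -3427 ≡ 5141 (mod 8568).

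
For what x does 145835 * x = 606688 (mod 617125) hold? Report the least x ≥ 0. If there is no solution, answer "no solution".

gcd(145835, 617125):
617125 = 4×145835 + 33785
145835 = 4×33785 + 10695
33785 = 3×10695 + 1700
10695 = 6×1700 + 495
1700 = 3×495 + 215
495 = 2×215 + 65
215 = 3×65 + 20
65 = 3×20 + 5
20 = 4×5 + 0
gcd = 5, but 5 ∤ 606688, so the congruence has no solution.

no solution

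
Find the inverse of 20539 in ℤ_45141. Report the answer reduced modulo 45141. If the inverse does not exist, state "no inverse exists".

13099

gcd(45141, 20539) by repeated division:
45141 = 2·20539 + 4063
20539 = 5·4063 + 224
4063 = 18·224 + 31
224 = 7·31 + 7
31 = 4·7 + 3
7 = 2·3 + 1
3 = 3·1 + 0
Since gcd(20539, 45141) = 1, back-substitute to write 1 as a combination:
1 = 7 − 2·3
1 = −2·31 + 9·7
1 = 9·224 − 65·31
1 = −65·4063 + 1179·224
1 = 1179·20539 − 5960·4063
1 = −5960·45141 + 13099·20539
So 20539·13099 ≡ 1 (mod 45141).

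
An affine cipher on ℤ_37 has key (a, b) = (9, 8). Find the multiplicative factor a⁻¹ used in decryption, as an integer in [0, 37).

33

Run Euclid on (37, 9):
37 = 4·9 + 1
9 = 9·1 + 0
gcd = 1, so the inverse exists. Back-substitute:
1 = 37 − 4·9
Thus 9·(-4) ≡ 1 (mod 37); reducing, -4 mod 37 = 33.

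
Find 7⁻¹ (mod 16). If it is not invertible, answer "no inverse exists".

Apply the Euclidean algorithm to 16 and 7:
16 = 2×7 + 2
7 = 3×2 + 1
2 = 2×1 + 0
Since gcd(7, 16) = 1, back-substitute to write 1 as a combination:
1 = 7 − 3·2
1 = −3·16 + 7·7
So 7·7 ≡ 1 (mod 16).

7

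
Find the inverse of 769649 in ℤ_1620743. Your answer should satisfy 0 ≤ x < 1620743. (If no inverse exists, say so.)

Run Euclid on (1620743, 769649):
1620743 = 2×769649 + 81445
769649 = 9×81445 + 36644
81445 = 2×36644 + 8157
36644 = 4×8157 + 4016
8157 = 2×4016 + 125
4016 = 32×125 + 16
125 = 7×16 + 13
16 = 1×13 + 3
13 = 4×3 + 1
3 = 3×1 + 0
Since gcd(769649, 1620743) = 1, back-substitute to write 1 as a combination:
1 = 13 − 4·3
1 = −4·16 + 5·13
1 = 5·125 − 39·16
1 = −39·4016 + 1253·125
1 = 1253·8157 − 2545·4016
1 = −2545·36644 + 11433·8157
1 = 11433·81445 − 25411·36644
1 = −25411·769649 + 240132·81445
1 = 240132·1620743 − 505675·769649
Hence 769649⁻¹ ≡ -505675 ≡ 1115068 (mod 1620743).

1115068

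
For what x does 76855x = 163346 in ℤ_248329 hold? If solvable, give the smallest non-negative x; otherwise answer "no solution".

157911

First find gcd(76855, 248329):
248329 = 3·76855 + 17764
76855 = 4·17764 + 5799
17764 = 3·5799 + 367
5799 = 15·367 + 294
367 = 1·294 + 73
294 = 4·73 + 2
73 = 36·2 + 1
2 = 2·1 + 0
gcd = 1, so a unique solution mod 248329 exists.
Back-substitute for the Bézout coefficients:
1 = 73 − 36·2
1 = −36·294 + 145·73
1 = 145·367 − 181·294
1 = −181·5799 + 2860·367
1 = 2860·17764 − 8761·5799
1 = −8761·76855 + 37904·17764
1 = 37904·248329 − 122473·76855
So 76855·(-122473) ≡ 1 (mod 248329), giving 76855⁻¹ ≡ 125856.
x ≡ 76855⁻¹·163346 ≡ 125856·163346 ≡ 157911 (mod 248329).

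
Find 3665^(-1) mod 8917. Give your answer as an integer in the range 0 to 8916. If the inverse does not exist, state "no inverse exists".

7900

Run Euclid on (8917, 3665):
8917 = 2×3665 + 1587
3665 = 2×1587 + 491
1587 = 3×491 + 114
491 = 4×114 + 35
114 = 3×35 + 9
35 = 3×9 + 8
9 = 1×8 + 1
8 = 8×1 + 0
gcd = 1, so the inverse exists. Back-substitute:
1 = 9 − 8
1 = −35 + 4·9
1 = 4·114 − 13·35
1 = −13·491 + 56·114
1 = 56·1587 − 181·491
1 = −181·3665 + 418·1587
1 = 418·8917 − 1017·3665
So 3665·(-1017) ≡ 1 (mod 8917), and -1017 ≡ 7900 (mod 8917).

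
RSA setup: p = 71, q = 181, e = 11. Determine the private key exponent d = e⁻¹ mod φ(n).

φ(n) = (p−1)(q−1) = 70·180 = 12600.
Need d with 11·d ≡ 1 (mod 12600). Apply the extended Euclidean algorithm:
12600 = 1145×11 + 5
11 = 2×5 + 1
5 = 5×1 + 0
Back-substitute:
1 = 11 − 2·5
1 = −2·12600 + 2291·11
So 11·2291 ≡ 1 (mod 12600), hence d = 2291.

2291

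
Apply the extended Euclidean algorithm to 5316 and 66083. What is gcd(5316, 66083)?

Euclidean algorithm:
66083 = 12*5316 + 2291
5316 = 2*2291 + 734
2291 = 3*734 + 89
734 = 8*89 + 22
89 = 4*22 + 1
22 = 22*1 + 0
gcd(5316, 66083) = 1.
Back-substituting:
1 = 89 − 4·22
1 = −4·734 + 33·89
1 = 33·2291 − 103·734
1 = −103·5316 + 239·2291
1 = 239·66083 − 2971·5316
So 1 = (239)·66083 + (-2971)·5316.

1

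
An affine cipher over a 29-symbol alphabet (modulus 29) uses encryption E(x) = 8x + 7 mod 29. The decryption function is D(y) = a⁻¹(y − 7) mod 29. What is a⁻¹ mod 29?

11

Apply the Euclidean algorithm to 29 and 8:
29 = 3×8 + 5
8 = 1×5 + 3
5 = 1×3 + 2
3 = 1×2 + 1
2 = 2×1 + 0
Since gcd(8, 29) = 1, back-substitute to write 1 as a combination:
1 = 3 − 2
1 = −5 + 2·3
1 = 2·8 − 3·5
1 = −3·29 + 11·8
So 8·11 ≡ 1 (mod 29).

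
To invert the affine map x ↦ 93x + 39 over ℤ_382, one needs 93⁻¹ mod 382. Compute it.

267

Extended Euclidean algorithm:
382 = 4*93 + 10
93 = 9*10 + 3
10 = 3*3 + 1
3 = 3*1 + 0
gcd = 1, so the inverse exists. Back-substitute:
1 = 10 − 3·3
1 = −3·93 + 28·10
1 = 28·382 − 115·93
Hence 93⁻¹ ≡ -115 ≡ 267 (mod 382).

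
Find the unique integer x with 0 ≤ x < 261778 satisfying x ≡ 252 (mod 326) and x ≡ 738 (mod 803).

98704

Write x = 252 + 326·k. Then 326·k ≡ 738 − 252 ≡ 486 (mod 803).
Need 326⁻¹ mod 803. Extended Euclid on (803, 326):
803 = 2*326 + 151
326 = 2*151 + 24
151 = 6*24 + 7
24 = 3*7 + 3
7 = 2*3 + 1
3 = 3*1 + 0
Back-substitute:
1 = 7 − 2·3
1 = −2·24 + 7·7
1 = 7·151 − 44·24
1 = −44·326 + 95·151
1 = 95·803 − 234·326
326⁻¹ ≡ 569 (mod 803), so k ≡ 569·486 ≡ 302 (mod 803).
x = 252 + 326·302 = 98704.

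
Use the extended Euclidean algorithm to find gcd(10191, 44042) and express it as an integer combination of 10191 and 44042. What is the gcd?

Apply Euclid's algorithm to 44042 and 10191:
44042 = 4*10191 + 3278
10191 = 3*3278 + 357
3278 = 9*357 + 65
357 = 5*65 + 32
65 = 2*32 + 1
32 = 32*1 + 0
gcd(10191, 44042) = 1.
Express as a combination:
1 = 65 − 2·32
1 = −2·357 + 11·65
1 = 11·3278 − 101·357
1 = −101·10191 + 314·3278
1 = 314·44042 − 1357·10191
So 1 = (314)·44042 + (-1357)·10191.

1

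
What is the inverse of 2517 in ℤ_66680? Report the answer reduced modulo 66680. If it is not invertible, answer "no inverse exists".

Apply the Euclidean algorithm to 66680 and 2517:
66680 = 26*2517 + 1238
2517 = 2*1238 + 41
1238 = 30*41 + 8
41 = 5*8 + 1
8 = 8*1 + 0
gcd = 1, so the inverse exists. Back-substitute:
1 = 41 − 5·8
1 = −5·1238 + 151·41
1 = 151·2517 − 307·1238
1 = −307·66680 + 8133·2517
So 2517·8133 ≡ 1 (mod 66680).

8133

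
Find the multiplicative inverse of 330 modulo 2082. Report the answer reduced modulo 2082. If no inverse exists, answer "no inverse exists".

Compute gcd(330, 2082):
2082 = 6*330 + 102
330 = 3*102 + 24
102 = 4*24 + 6
24 = 4*6 + 0
Since gcd = 6 > 1, 330 is not a unit mod 2082.

no inverse exists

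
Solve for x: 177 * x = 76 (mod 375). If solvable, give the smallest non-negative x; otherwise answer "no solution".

no solution

gcd(177, 375):
375 = 2×177 + 21
177 = 8×21 + 9
21 = 2×9 + 3
9 = 3×3 + 0
gcd = 3, but 3 ∤ 76, so the congruence has no solution.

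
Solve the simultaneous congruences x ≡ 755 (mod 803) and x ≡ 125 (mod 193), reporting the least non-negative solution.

124417

Write x = 755 + 803·k. Then 803·k ≡ 125 − 755 ≡ 142 (mod 193).
Need 803⁻¹ mod 193. Extended Euclid on (193, 31):
193 = 6×31 + 7
31 = 4×7 + 3
7 = 2×3 + 1
3 = 3×1 + 0
Back-substitute:
1 = 7 − 2·3
1 = −2·31 + 9·7
1 = 9·193 − 56·31
803⁻¹ ≡ 137 (mod 193), so k ≡ 137·142 ≡ 154 (mod 193).
x = 755 + 803·154 = 124417.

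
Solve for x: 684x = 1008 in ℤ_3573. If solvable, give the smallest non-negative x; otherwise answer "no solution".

First find gcd(684, 3573):
3573 = 5*684 + 153
684 = 4*153 + 72
153 = 2*72 + 9
72 = 8*9 + 0
gcd = 9 and 9 | 1008, so solutions exist. Divide through by 9: 76x ≡ 112 (mod 397).
Now find 76⁻¹ mod 397:
397 = 5·76 + 17
76 = 4·17 + 8
17 = 2·8 + 1
8 = 8·1 + 0
Back-substitute:
1 = 17 − 2·8
1 = −2·76 + 9·17
1 = 9·397 − 47·76
So 76·(-47) ≡ 1 (mod 397), i.e. 76⁻¹ ≡ 350.
Then x ≡ 350·112 ≡ 294 (mod 397); the smallest non-negative solution is x = 294.

294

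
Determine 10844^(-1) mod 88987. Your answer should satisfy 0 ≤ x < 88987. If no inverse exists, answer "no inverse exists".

Apply the Euclidean algorithm to 88987 and 10844:
88987 = 8*10844 + 2235
10844 = 4*2235 + 1904
2235 = 1*1904 + 331
1904 = 5*331 + 249
331 = 1*249 + 82
249 = 3*82 + 3
82 = 27*3 + 1
3 = 3*1 + 0
The gcd is 1. Working backward:
1 = 82 − 27·3
1 = −27·249 + 82·82
1 = 82·331 − 109·249
1 = −109·1904 + 627·331
1 = 627·2235 − 736·1904
1 = −736·10844 + 3571·2235
1 = 3571·88987 − 29304·10844
Thus 10844·(-29304) ≡ 1 (mod 88987); reducing, -29304 mod 88987 = 59683.

59683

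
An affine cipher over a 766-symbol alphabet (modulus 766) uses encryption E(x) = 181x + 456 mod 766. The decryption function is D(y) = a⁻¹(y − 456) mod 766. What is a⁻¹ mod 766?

gcd(766, 181) by repeated division:
766 = 4*181 + 42
181 = 4*42 + 13
42 = 3*13 + 3
13 = 4*3 + 1
3 = 3*1 + 0
The gcd is 1. Working backward:
1 = 13 − 4·3
1 = −4·42 + 13·13
1 = 13·181 − 56·42
1 = −56·766 + 237·181
So 181·237 ≡ 1 (mod 766).

237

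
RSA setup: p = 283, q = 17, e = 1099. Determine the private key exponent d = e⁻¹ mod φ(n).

739

φ(n) = (p−1)(q−1) = 282·16 = 4512.
Need d with 1099·d ≡ 1 (mod 4512). Apply the extended Euclidean algorithm:
4512 = 4×1099 + 116
1099 = 9×116 + 55
116 = 2×55 + 6
55 = 9×6 + 1
6 = 6×1 + 0
Back-substitute:
1 = 55 − 9·6
1 = −9·116 + 19·55
1 = 19·1099 − 180·116
1 = −180·4512 + 739·1099
So 1099·739 ≡ 1 (mod 4512), hence d = 739.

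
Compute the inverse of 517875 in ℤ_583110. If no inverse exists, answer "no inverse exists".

Compute gcd(517875, 583110):
583110 = 1×517875 + 65235
517875 = 7×65235 + 61230
65235 = 1×61230 + 4005
61230 = 15×4005 + 1155
4005 = 3×1155 + 540
1155 = 2×540 + 75
540 = 7×75 + 15
75 = 5×15 + 0
The gcd is 15, not 1, hence no inverse exists.

no inverse exists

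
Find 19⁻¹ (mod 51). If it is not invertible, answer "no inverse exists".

43

Run Euclid on (51, 19):
51 = 2·19 + 13
19 = 1·13 + 6
13 = 2·6 + 1
6 = 6·1 + 0
Since gcd(19, 51) = 1, back-substitute to write 1 as a combination:
1 = 13 − 2·6
1 = −2·19 + 3·13
1 = 3·51 − 8·19
Hence 19⁻¹ ≡ -8 ≡ 43 (mod 51).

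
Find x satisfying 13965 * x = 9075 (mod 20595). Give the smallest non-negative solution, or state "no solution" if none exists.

First find gcd(13965, 20595):
20595 = 1×13965 + 6630
13965 = 2×6630 + 705
6630 = 9×705 + 285
705 = 2×285 + 135
285 = 2×135 + 15
135 = 9×15 + 0
gcd = 15 and 15 | 9075, so solutions exist. Divide through by 15: 931x ≡ 605 (mod 1373).
Now find 931⁻¹ mod 1373:
1373 = 1×931 + 442
931 = 2×442 + 47
442 = 9×47 + 19
47 = 2×19 + 9
19 = 2×9 + 1
9 = 9×1 + 0
Back-substitute:
1 = 19 − 2·9
1 = −2·47 + 5·19
1 = 5·442 − 47·47
1 = −47·931 + 99·442
1 = 99·1373 − 146·931
So 931·(-146) ≡ 1 (mod 1373), i.e. 931⁻¹ ≡ 1227.
Then x ≡ 1227·605 ≡ 915 (mod 1373); the smallest non-negative solution is x = 915.

915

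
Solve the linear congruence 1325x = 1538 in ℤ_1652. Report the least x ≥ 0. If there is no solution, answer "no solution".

258

First find gcd(1325, 1652):
1652 = 1×1325 + 327
1325 = 4×327 + 17
327 = 19×17 + 4
17 = 4×4 + 1
4 = 4×1 + 0
gcd = 1, so a unique solution mod 1652 exists.
Back-substitute for the Bézout coefficients:
1 = 17 − 4·4
1 = −4·327 + 77·17
1 = 77·1325 − 312·327
1 = −312·1652 + 389·1325
So 1325·(389) ≡ 1 (mod 1652), giving 1325⁻¹ ≡ 389.
x ≡ 1325⁻¹·1538 ≡ 389·1538 ≡ 258 (mod 1652).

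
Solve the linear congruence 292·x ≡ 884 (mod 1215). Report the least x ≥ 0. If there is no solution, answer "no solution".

First find gcd(292, 1215):
1215 = 4×292 + 47
292 = 6×47 + 10
47 = 4×10 + 7
10 = 1×7 + 3
7 = 2×3 + 1
3 = 3×1 + 0
gcd = 1, so a unique solution mod 1215 exists.
Back-substitute for the Bézout coefficients:
1 = 7 − 2·3
1 = −2·10 + 3·7
1 = 3·47 − 14·10
1 = −14·292 + 87·47
1 = 87·1215 − 362·292
So 292·(-362) ≡ 1 (mod 1215), giving 292⁻¹ ≡ 853.
x ≡ 292⁻¹·884 ≡ 853·884 ≡ 752 (mod 1215).

752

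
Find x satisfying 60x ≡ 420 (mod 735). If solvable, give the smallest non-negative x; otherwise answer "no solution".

First find gcd(60, 735):
735 = 12*60 + 15
60 = 4*15 + 0
gcd = 15 and 15 | 420, so solutions exist. Divide through by 15: 4x ≡ 28 (mod 49).
Now find 4⁻¹ mod 49:
49 = 12·4 + 1
4 = 4·1 + 0
Back-substitute:
1 = 49 − 12·4
So 4·(-12) ≡ 1 (mod 49), i.e. 4⁻¹ ≡ 37.
Then x ≡ 37·28 ≡ 7 (mod 49); the smallest non-negative solution is x = 7.

7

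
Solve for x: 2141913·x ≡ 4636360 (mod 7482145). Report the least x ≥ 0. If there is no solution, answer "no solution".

6442995

First find gcd(2141913, 7482145):
7482145 = 3×2141913 + 1056406
2141913 = 2×1056406 + 29101
1056406 = 36×29101 + 8770
29101 = 3×8770 + 2791
8770 = 3×2791 + 397
2791 = 7×397 + 12
397 = 33×12 + 1
12 = 12×1 + 0
gcd = 1, so a unique solution mod 7482145 exists.
Back-substitute for the Bézout coefficients:
1 = 397 − 33·12
1 = −33·2791 + 232·397
1 = 232·8770 − 729·2791
1 = −729·29101 + 2419·8770
1 = 2419·1056406 − 87813·29101
1 = −87813·2141913 + 178045·1056406
1 = 178045·7482145 − 621948·2141913
So 2141913·(-621948) ≡ 1 (mod 7482145), giving 2141913⁻¹ ≡ 6860197.
x ≡ 2141913⁻¹·4636360 ≡ 6860197·4636360 ≡ 6442995 (mod 7482145).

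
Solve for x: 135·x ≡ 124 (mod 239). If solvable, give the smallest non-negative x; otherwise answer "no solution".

8

First find gcd(135, 239):
239 = 1×135 + 104
135 = 1×104 + 31
104 = 3×31 + 11
31 = 2×11 + 9
11 = 1×9 + 2
9 = 4×2 + 1
2 = 2×1 + 0
gcd = 1, so a unique solution mod 239 exists.
Back-substitute for the Bézout coefficients:
1 = 9 − 4·2
1 = −4·11 + 5·9
1 = 5·31 − 14·11
1 = −14·104 + 47·31
1 = 47·135 − 61·104
1 = −61·239 + 108·135
So 135·(108) ≡ 1 (mod 239), giving 135⁻¹ ≡ 108.
x ≡ 135⁻¹·124 ≡ 108·124 ≡ 8 (mod 239).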